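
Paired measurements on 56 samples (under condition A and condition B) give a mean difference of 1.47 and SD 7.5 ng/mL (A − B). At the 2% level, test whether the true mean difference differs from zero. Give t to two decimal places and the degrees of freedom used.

t = 1.47, df = 55

H0: μ_d = 0; H1: μ_d ≠ 0 (paired t-test on the differences, two-sided).
t = d̄/(s_d/√n) = 1.47/(7.5/√56) = 1.47
df = n − 1 = 55
Two-sided p-value ≈ 0.148
Since p ≈ 0.148 > α = 0.02, fail to reject H0; the evidence is not statistically significant.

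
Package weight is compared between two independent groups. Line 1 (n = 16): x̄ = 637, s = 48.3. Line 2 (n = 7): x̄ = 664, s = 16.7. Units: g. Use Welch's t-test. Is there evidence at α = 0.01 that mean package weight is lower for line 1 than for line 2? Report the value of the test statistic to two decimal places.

Let group 1 = line 1, group 2 = line 2. H0: μ_1 = μ_2; H1: μ_1 < μ_2 (Welch's two-sample t-test, left-tailed).
t = (x̄_1 − x̄_2)/√(s_1²/n_1 + s_2²/n_2) = (637 − 664)/√(48.3²/16 + 16.7²/7) = -1.98
Welch–Satterthwaite df ≈ 20.49
p-value = P(T ≤ -1.98) ≈ 0.0305
Since p ≈ 0.0305 > α = 0.01, fail to reject H0; the data do not provide sufficient evidence against H0.

-1.98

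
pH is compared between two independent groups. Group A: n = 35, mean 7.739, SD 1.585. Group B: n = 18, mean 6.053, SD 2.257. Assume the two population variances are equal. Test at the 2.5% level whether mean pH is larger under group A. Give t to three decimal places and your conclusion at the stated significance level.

Let group 1 = group A, group 2 = group B. H0: μ_1 = μ_2; H1: μ_1 > μ_2 (two-sample pooled-variance t-test, right-tailed).
s_p² = [(35−1)·1.585² + (18−1)·2.257²]/(35+18−2) = 3.37283
t = (7.739 − 6.053)/√[3.37283·(1/35 + 1/18)] = 3.165
df = n₁ + n₂ − 2 = 51
p-value = P(T ≥ 3.165) ≈ 0.001
Since p ≈ 0.001 < α = 0.025, reject H0; the evidence is statistically significant.

t = 3.165; reject H0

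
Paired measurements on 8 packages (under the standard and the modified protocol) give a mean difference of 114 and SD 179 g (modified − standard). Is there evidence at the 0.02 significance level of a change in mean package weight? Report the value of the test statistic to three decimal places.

1.801

H0: μ_d = 0; H1: μ_d ≠ 0 (paired t-test on the differences, two-sided).
t = d̄/(s_d/√n) = 114/(179/√8) = 1.801
df = n − 1 = 7
Two-sided p-value ≈ 0.115
Since p ≈ 0.115 > α = 0.02, fail to reject H0; the data do not provide sufficient evidence against H0.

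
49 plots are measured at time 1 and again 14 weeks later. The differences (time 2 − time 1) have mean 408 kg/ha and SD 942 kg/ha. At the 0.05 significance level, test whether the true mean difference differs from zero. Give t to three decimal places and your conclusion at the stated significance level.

H0: μ_d = 0; H1: μ_d ≠ 0 (paired t-test on the differences, two-sided).
t = d̄/(s_d/√n) = 408/(942/√49) = 3.032
df = n − 1 = 48
Two-sided p-value ≈ 0.004
Since p ≈ 0.004 < α = 0.05, reject H0; the data support H1.

t = 3.032; reject H0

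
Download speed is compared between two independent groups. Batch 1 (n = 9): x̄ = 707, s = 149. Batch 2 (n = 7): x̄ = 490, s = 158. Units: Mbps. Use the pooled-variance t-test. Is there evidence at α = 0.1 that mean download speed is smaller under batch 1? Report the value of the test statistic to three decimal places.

Let group 1 = batch 1, group 2 = batch 2. H0: μ_1 = μ_2; H1: μ_1 < μ_2 (two-sample pooled-variance t-test, left-tailed).
s_p² = [(9−1)·149² + (7−1)·158²]/(9+7−2) = 23385.1
t = (707 − 490)/√[23385.1·(1/9 + 1/7)] = 2.816
df = n₁ + n₂ − 2 = 14
p-value = P(T ≤ 2.816) ≈ 0.993
Since p ≈ 0.993 > α = 0.1, fail to reject H0; the evidence is not statistically significant.

2.816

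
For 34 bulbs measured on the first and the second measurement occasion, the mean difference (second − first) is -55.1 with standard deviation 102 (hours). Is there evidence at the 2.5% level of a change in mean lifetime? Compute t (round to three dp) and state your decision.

t = -3.150; reject H0

H0: μ_d = 0; H1: μ_d ≠ 0 (paired t-test on the differences, two-sided).
t = d̄/(s_d/√n) = -55.1/(102/√34) = -3.150
df = n − 1 = 33
Two-sided p-value ≈ 0.0035
Since p ≈ 0.0035 < α = 0.025, reject H0; the data support H1.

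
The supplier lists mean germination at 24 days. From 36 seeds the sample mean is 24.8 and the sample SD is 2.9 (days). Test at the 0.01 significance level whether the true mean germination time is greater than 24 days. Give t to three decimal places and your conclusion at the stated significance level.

H0: μ = 24; H1: μ > 24 (one-sample t-test, right-tailed).
t = (x̄ − μ₀)/(s/√n) = (24.8 − 24)/(2.9/√36) = 1.655
df = n − 1 = 35
p-value = P(T ≥ 1.655) ≈ 0.0534
Since p ≈ 0.0534 > α = 0.01, fail to reject H0; the evidence is not statistically significant.

t = 1.655; fail to reject H0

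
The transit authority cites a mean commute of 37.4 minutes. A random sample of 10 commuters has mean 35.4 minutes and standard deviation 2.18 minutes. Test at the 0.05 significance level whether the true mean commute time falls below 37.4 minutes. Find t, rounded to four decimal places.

H0: μ = 37.4; H1: μ < 37.4 (one-sample t-test, left-tailed).
t = (x̄ − μ₀)/(s/√n) = (35.4 − 37.4)/(2.18/√10) = -2.9012
df = n − 1 = 9
p-value = P(T ≤ -2.9012) ≈ 0.009
Since p ≈ 0.009 < α = 0.05, reject H0; the data support H1.

-2.9012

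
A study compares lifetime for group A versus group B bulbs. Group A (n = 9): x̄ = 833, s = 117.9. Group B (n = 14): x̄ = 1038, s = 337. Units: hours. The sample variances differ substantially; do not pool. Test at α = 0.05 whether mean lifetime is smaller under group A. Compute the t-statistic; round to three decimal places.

Let group 1 = group A, group 2 = group B. H0: μ_1 = μ_2; H1: μ_1 < μ_2 (Welch's two-sample t-test, left-tailed).
t = (x̄_1 − x̄_2)/√(s_1²/n_1 + s_2²/n_2) = (833 − 1038)/√(117.9²/9 + 337²/14) = -2.086
Welch–Satterthwaite df ≈ 17.40
p-value = P(T ≤ -2.086) ≈ 0.0260
Since p ≈ 0.0260 < α = 0.05, reject H0; the evidence is statistically significant.

-2.086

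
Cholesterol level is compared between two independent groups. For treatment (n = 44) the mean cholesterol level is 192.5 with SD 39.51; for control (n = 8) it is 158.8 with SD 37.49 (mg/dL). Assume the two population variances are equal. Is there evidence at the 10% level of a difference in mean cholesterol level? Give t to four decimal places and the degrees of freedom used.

Let group 1 = treatment, group 2 = control. H0: μ_1 = μ_2; H1: μ_1 ≠ μ_2 (two-sample pooled-variance t-test, two-sided).
s_p² = [(44−1)·39.51² + (8−1)·37.49²]/(44+8−2) = 1539.26
t = (192.5 − 158.8)/√[1539.26·(1/44 + 1/8)] = 2.2348
df = n₁ + n₂ − 2 = 50
Two-sided p-value ≈ 0.0299
Since p ≈ 0.0299 < α = 0.1, reject H0; the evidence is statistically significant.

t = 2.2348, df = 50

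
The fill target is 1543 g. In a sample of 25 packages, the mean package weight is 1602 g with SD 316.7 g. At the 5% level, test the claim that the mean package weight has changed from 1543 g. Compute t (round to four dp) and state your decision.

t = 0.9315; fail to reject H0

H0: μ = 1543; H1: μ ≠ 1543 (one-sample t-test, two-sided).
t = (x̄ − μ₀)/(s/√n) = (1602 − 1543)/(316.7/√25) = 0.9315
df = n − 1 = 24
Two-sided p-value ≈ 0.3609
Since p ≈ 0.3609 > α = 0.05, fail to reject H0; the evidence is not statistically significant.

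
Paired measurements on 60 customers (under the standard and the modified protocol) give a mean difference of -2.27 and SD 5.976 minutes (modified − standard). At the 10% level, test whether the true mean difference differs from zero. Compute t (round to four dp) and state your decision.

t = -2.9423; reject H0

H0: μ_d = 0; H1: μ_d ≠ 0 (paired t-test on the differences, two-sided).
t = d̄/(s_d/√n) = -2.27/(5.976/√60) = -2.9423
df = n − 1 = 59
Two-sided p-value ≈ 0.0047
Since p ≈ 0.0047 < α = 0.1, reject H0; the evidence is statistically significant.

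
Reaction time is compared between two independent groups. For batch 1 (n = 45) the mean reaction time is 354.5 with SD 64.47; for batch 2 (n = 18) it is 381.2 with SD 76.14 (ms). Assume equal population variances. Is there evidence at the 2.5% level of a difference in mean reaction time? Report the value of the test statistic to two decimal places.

Let group 1 = batch 1, group 2 = batch 2. H0: μ_1 = μ_2; H1: μ_1 ≠ μ_2 (two-sample pooled-variance t-test, two-sided).
s_p² = [(45−1)·64.47² + (18−1)·76.14²]/(45+18−2) = 4613.69
t = (354.5 − 381.2)/√[4613.69·(1/45 + 1/18)] = -1.41
df = n₁ + n₂ − 2 = 61
Two-sided p-value ≈ 0.1638
Since p ≈ 0.1638 > α = 0.025, fail to reject H0; the evidence is not statistically significant.

-1.41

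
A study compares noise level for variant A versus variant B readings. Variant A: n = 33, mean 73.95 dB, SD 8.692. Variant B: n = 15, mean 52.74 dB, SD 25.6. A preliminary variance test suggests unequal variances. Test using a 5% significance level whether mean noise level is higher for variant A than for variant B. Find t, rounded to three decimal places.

3.128

Let group 1 = variant A, group 2 = variant B. H0: μ_1 = μ_2; H1: μ_1 > μ_2 (Welch's two-sample t-test, right-tailed).
t = (x̄_1 − x̄_2)/√(s_1²/n_1 + s_2²/n_2) = (73.95 − 52.74)/√(8.692²/33 + 25.6²/15) = 3.128
Welch–Satterthwaite df ≈ 15.49
p-value = P(T ≥ 3.128) ≈ 0.0033
Since p ≈ 0.0033 < α = 0.05, reject H0; the data support H1.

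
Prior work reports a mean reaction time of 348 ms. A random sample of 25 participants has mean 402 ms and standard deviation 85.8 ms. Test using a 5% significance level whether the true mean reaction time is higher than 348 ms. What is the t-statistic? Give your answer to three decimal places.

3.147

H0: μ = 348; H1: μ > 348 (one-sample t-test, right-tailed).
t = (x̄ − μ₀)/(s/√n) = (402 − 348)/(85.8/√25) = 3.147
df = n − 1 = 24
p-value = P(T ≥ 3.147) ≈ 0.0022
Since p ≈ 0.0022 < α = 0.05, reject H0; the evidence is statistically significant.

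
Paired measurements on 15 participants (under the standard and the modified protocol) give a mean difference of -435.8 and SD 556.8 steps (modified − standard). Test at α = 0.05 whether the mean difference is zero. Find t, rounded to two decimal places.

-3.03

H0: μ_d = 0; H1: μ_d ≠ 0 (paired t-test on the differences, two-sided).
t = d̄/(s_d/√n) = -435.8/(556.8/√15) = -3.03
df = n − 1 = 14
Two-sided p-value ≈ 0.0090
Since p ≈ 0.0090 < α = 0.05, reject H0; the evidence is statistically significant.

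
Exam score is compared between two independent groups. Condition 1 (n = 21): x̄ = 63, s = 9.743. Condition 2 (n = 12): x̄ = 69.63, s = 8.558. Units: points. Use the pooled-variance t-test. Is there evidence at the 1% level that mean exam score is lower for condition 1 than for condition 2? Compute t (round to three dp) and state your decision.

t = -1.962; fail to reject H0

Let group 1 = condition 1, group 2 = condition 2. H0: μ_1 = μ_2; H1: μ_1 < μ_2 (two-sample pooled-variance t-test, left-tailed).
s_p² = [(21−1)·9.743² + (12−1)·8.558²]/(21+12−2) = 87.2308
t = (63 − 69.63)/√[87.2308·(1/21 + 1/12)] = -1.962
df = n₁ + n₂ − 2 = 31
p-value = P(T ≤ -1.962) ≈ 0.029
Since p ≈ 0.029 > α = 0.01, fail to reject H0; the data do not provide sufficient evidence against H0.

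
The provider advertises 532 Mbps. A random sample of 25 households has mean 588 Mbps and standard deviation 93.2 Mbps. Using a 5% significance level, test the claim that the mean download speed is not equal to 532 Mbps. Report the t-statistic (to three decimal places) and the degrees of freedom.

H0: μ = 532; H1: μ ≠ 532 (one-sample t-test, two-sided).
t = (x̄ − μ₀)/(s/√n) = (588 − 532)/(93.2/√25) = 3.004
df = n − 1 = 24
Two-sided p-value ≈ 0.006
Since p ≈ 0.006 < α = 0.05, reject H0; the evidence is statistically significant.

t = 3.004, df = 24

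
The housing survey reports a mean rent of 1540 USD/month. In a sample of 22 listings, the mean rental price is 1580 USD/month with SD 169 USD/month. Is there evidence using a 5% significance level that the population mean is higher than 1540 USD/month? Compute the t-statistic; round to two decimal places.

H0: μ = 1540; H1: μ > 1540 (one-sample t-test, right-tailed).
t = (x̄ − μ₀)/(s/√n) = (1580 − 1540)/(169/√22) = 1.11
df = n − 1 = 21
p-value = P(T ≥ 1.11) ≈ 0.140
Since p ≈ 0.140 > α = 0.05, fail to reject H0; the evidence is not statistically significant.

1.11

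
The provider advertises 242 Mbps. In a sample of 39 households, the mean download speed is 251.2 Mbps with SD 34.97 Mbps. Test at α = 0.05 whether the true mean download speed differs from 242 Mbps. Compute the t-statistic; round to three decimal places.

H0: μ = 242; H1: μ ≠ 242 (one-sample t-test, two-sided).
t = (x̄ − μ₀)/(s/√n) = (251.2 − 242)/(34.97/√39) = 1.643
df = n − 1 = 38
Two-sided p-value ≈ 0.1086
Since p ≈ 0.1086 > α = 0.05, fail to reject H0; the data do not provide sufficient evidence against H0.

1.643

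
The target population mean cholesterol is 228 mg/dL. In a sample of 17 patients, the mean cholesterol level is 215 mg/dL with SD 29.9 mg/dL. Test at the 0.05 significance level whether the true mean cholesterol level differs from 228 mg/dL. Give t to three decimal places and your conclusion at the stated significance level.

H0: μ = 228; H1: μ ≠ 228 (one-sample t-test, two-sided).
t = (x̄ − μ₀)/(s/√n) = (215 − 228)/(29.9/√17) = -1.793
df = n − 1 = 16
Two-sided p-value ≈ 0.0920
Since p ≈ 0.0920 > α = 0.05, fail to reject H0; the evidence is not statistically significant.

t = -1.793; fail to reject H0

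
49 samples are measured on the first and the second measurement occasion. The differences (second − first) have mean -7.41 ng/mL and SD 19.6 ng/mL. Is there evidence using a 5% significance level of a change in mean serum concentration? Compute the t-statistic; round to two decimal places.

-2.65

H0: μ_d = 0; H1: μ_d ≠ 0 (paired t-test on the differences, two-sided).
t = d̄/(s_d/√n) = -7.41/(19.6/√49) = -2.65
df = n − 1 = 48
Two-sided p-value ≈ 0.011
Since p ≈ 0.011 < α = 0.05, reject H0; the evidence is statistically significant.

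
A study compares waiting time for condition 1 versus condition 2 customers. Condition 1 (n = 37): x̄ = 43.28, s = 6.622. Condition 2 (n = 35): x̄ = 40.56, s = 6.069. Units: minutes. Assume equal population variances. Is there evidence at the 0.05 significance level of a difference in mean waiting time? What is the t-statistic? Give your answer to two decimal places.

1.81

Let group 1 = condition 1, group 2 = condition 2. H0: μ_1 = μ_2; H1: μ_1 ≠ μ_2 (two-sample pooled-variance t-test, two-sided).
s_p² = [(37−1)·6.622² + (35−1)·6.069²]/(37+35−2) = 40.4421
t = (43.28 − 40.56)/√[40.4421·(1/37 + 1/35)] = 1.81
df = n₁ + n₂ − 2 = 70
Two-sided p-value ≈ 0.0740
Since p ≈ 0.0740 > α = 0.05, fail to reject H0; the data do not provide sufficient evidence against H0.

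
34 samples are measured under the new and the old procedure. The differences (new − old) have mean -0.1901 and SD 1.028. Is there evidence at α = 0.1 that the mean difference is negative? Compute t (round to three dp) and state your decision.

t = -1.078; fail to reject H0

H0: μ_d = 0; H1: μ_d < 0 (paired t-test on the differences, left-tailed).
t = d̄/(s_d/√n) = -0.1901/(1.028/√34) = -1.078
df = n − 1 = 33
p-value = P(T ≤ -1.078) ≈ 0.1444
Since p ≈ 0.1444 > α = 0.1, fail to reject H0; the evidence is not statistically significant.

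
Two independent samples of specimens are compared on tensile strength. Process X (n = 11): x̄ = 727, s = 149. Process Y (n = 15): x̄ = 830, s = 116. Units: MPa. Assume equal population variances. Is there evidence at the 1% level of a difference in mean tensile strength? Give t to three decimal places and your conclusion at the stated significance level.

t = -1.984; fail to reject H0

Let group 1 = process X, group 2 = process Y. H0: μ_1 = μ_2; H1: μ_1 ≠ μ_2 (two-sample pooled-variance t-test, two-sided).
s_p² = [(11−1)·149² + (15−1)·116²]/(11+15−2) = 17099.8
t = (727 − 830)/√[17099.8·(1/11 + 1/15)] = -1.984
df = n₁ + n₂ − 2 = 24
Two-sided p-value ≈ 0.0588
Since p ≈ 0.0588 > α = 0.01, fail to reject H0; the evidence is not statistically significant.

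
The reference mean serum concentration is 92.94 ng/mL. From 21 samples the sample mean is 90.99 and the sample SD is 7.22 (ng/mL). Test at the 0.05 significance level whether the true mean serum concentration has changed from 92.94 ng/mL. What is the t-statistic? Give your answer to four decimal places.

H0: μ = 92.94; H1: μ ≠ 92.94 (one-sample t-test, two-sided).
t = (x̄ − μ₀)/(s/√n) = (90.99 − 92.94)/(7.22/√21) = -1.2377
df = n − 1 = 20
Two-sided p-value ≈ 0.230
Since p ≈ 0.230 > α = 0.05, fail to reject H0; the evidence is not statistically significant.

-1.2377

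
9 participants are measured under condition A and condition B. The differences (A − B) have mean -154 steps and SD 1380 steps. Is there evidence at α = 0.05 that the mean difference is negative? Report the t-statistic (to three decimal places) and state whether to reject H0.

t = -0.335; fail to reject H0

H0: μ_d = 0; H1: μ_d < 0 (paired t-test on the differences, left-tailed).
t = d̄/(s_d/√n) = -154/(1380/√9) = -0.335
df = n − 1 = 8
p-value = P(T ≤ -0.335) ≈ 0.3732
Since p ≈ 0.3732 > α = 0.05, fail to reject H0; the data do not provide sufficient evidence against H0.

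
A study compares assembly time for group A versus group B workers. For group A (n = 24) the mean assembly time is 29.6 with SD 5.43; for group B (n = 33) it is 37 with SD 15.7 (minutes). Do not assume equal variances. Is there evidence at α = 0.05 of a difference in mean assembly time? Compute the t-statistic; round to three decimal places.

Let group 1 = group A, group 2 = group B. H0: μ_1 = μ_2; H1: μ_1 ≠ μ_2 (Welch's two-sample t-test, two-sided).
t = (x̄_1 − x̄_2)/√(s_1²/n_1 + s_2²/n_2) = (29.6 − 37)/√(5.43²/24 + 15.7²/33) = -2.509
Welch–Satterthwaite df ≈ 41.82
Two-sided p-value ≈ 0.0161
Since p ≈ 0.0161 < α = 0.05, reject H0; the evidence is statistically significant.

-2.509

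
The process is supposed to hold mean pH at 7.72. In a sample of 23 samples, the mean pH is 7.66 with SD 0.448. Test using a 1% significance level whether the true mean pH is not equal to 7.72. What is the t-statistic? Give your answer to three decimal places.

H0: μ = 7.72; H1: μ ≠ 7.72 (one-sample t-test, two-sided).
t = (x̄ − μ₀)/(s/√n) = (7.66 − 7.72)/(0.448/√23) = -0.642
df = n − 1 = 22
Two-sided p-value ≈ 0.527
Since p ≈ 0.527 > α = 0.01, fail to reject H0; the data do not provide sufficient evidence against H0.

-0.642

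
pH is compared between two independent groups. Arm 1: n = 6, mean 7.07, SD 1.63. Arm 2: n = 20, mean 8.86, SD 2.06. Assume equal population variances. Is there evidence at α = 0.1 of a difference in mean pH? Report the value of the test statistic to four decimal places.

-1.9440

Let group 1 = arm 1, group 2 = arm 2. H0: μ_1 = μ_2; H1: μ_1 ≠ μ_2 (two-sample pooled-variance t-test, two-sided).
s_p² = [(6−1)·1.63² + (20−1)·2.06²]/(6+20−2) = 3.91304
t = (7.07 − 8.86)/√[3.91304·(1/6 + 1/20)] = -1.9440
df = n₁ + n₂ − 2 = 24
Two-sided p-value ≈ 0.064
Since p ≈ 0.064 < α = 0.1, reject H0; the evidence is statistically significant.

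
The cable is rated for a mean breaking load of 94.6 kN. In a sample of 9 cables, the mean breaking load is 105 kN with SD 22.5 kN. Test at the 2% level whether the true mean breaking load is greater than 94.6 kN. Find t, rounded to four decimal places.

H0: μ = 94.6; H1: μ > 94.6 (one-sample t-test, right-tailed).
t = (x̄ − μ₀)/(s/√n) = (105 − 94.6)/(22.5/√9) = 1.3867
df = n − 1 = 8
p-value = P(T ≥ 1.3867) ≈ 0.101
Since p ≈ 0.101 > α = 0.02, fail to reject H0; the data do not provide sufficient evidence against H0.

1.3867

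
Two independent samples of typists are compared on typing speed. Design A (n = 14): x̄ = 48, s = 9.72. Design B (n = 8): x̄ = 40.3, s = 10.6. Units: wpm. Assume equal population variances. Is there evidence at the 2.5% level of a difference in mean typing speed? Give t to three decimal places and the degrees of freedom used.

t = 1.731, df = 20

Let group 1 = design A, group 2 = design B. H0: μ_1 = μ_2; H1: μ_1 ≠ μ_2 (two-sample pooled-variance t-test, two-sided).
s_p² = [(14−1)·9.72² + (8−1)·10.6²]/(14+8−2) = 100.737
t = (48 − 40.3)/√[100.737·(1/14 + 1/8)] = 1.731
df = n₁ + n₂ − 2 = 20
Two-sided p-value ≈ 0.099
Since p ≈ 0.099 > α = 0.025, fail to reject H0; the data do not provide sufficient evidence against H0.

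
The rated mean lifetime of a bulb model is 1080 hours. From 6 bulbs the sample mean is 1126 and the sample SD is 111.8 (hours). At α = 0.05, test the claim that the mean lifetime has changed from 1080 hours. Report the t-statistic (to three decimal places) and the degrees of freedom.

H0: μ = 1080; H1: μ ≠ 1080 (one-sample t-test, two-sided).
t = (x̄ − μ₀)/(s/√n) = (1126 − 1080)/(111.8/√6) = 1.008
df = n − 1 = 5
Two-sided p-value ≈ 0.360
Since p ≈ 0.360 > α = 0.05, fail to reject H0; the evidence is not statistically significant.

t = 1.008, df = 5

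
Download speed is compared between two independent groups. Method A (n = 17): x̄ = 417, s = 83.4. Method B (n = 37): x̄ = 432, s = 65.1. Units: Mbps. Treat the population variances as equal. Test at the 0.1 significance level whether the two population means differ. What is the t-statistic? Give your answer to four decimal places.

Let group 1 = method A, group 2 = method B. H0: μ_1 = μ_2; H1: μ_1 ≠ μ_2 (two-sample pooled-variance t-test, two-sided).
s_p² = [(17−1)·83.4² + (37−1)·65.1²]/(17+37−2) = 5074.18
t = (417 − 432)/√[5074.18·(1/17 + 1/37)] = -0.7187
df = n₁ + n₂ − 2 = 52
Two-sided p-value ≈ 0.4756
Since p ≈ 0.4756 > α = 0.1, fail to reject H0; the evidence is not statistically significant.

-0.7187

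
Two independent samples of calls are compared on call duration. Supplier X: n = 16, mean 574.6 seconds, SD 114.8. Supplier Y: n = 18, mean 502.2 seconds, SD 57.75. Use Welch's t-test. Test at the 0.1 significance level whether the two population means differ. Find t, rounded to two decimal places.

2.28

Let group 1 = supplier X, group 2 = supplier Y. H0: μ_1 = μ_2; H1: μ_1 ≠ μ_2 (Welch's two-sample t-test, two-sided).
t = (x̄_1 − x̄_2)/√(s_1²/n_1 + s_2²/n_2) = (574.6 − 502.2)/√(114.8²/16 + 57.75²/18) = 2.28
Welch–Satterthwaite df ≈ 21.55
Two-sided p-value ≈ 0.0329
Since p ≈ 0.0329 < α = 0.1, reject H0; the evidence is statistically significant.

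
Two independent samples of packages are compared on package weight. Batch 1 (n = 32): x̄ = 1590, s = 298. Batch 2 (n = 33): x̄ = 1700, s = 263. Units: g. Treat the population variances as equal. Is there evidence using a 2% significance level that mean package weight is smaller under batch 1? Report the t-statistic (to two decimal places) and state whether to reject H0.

t = -1.58; fail to reject H0

Let group 1 = batch 1, group 2 = batch 2. H0: μ_1 = μ_2; H1: μ_1 < μ_2 (two-sample pooled-variance t-test, left-tailed).
s_p² = [(32−1)·298² + (33−1)·263²]/(32+33−2) = 78830.7
t = (1590 − 1700)/√[78830.7·(1/32 + 1/33)] = -1.58
df = n₁ + n₂ − 2 = 63
p-value = P(T ≤ -1.58) ≈ 0.0597
Since p ≈ 0.0597 > α = 0.02, fail to reject H0; the data do not provide sufficient evidence against H0.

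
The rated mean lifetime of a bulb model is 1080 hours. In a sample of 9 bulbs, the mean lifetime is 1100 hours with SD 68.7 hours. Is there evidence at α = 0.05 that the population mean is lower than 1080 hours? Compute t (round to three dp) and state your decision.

H0: μ = 1080; H1: μ < 1080 (one-sample t-test, left-tailed).
t = (x̄ − μ₀)/(s/√n) = (1100 − 1080)/(68.7/√9) = 0.873
df = n − 1 = 8
p-value = P(T ≤ 0.873) ≈ 0.796
Since p ≈ 0.796 > α = 0.05, fail to reject H0; the data do not provide sufficient evidence against H0.

t = 0.873; fail to reject H0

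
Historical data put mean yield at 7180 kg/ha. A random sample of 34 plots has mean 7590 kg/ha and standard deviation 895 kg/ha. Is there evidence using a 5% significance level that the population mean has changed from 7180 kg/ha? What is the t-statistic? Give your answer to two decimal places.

2.67

H0: μ = 7180; H1: μ ≠ 7180 (one-sample t-test, two-sided).
t = (x̄ − μ₀)/(s/√n) = (7590 − 7180)/(895/√34) = 2.67
df = n − 1 = 33
Two-sided p-value ≈ 0.012
Since p ≈ 0.012 < α = 0.05, reject H0; the data support H1.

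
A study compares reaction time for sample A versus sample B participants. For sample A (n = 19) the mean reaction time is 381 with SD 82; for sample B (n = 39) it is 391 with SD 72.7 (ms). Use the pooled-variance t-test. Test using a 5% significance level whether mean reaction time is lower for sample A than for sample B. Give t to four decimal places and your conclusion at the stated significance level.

t = -0.4715; fail to reject H0

Let group 1 = sample A, group 2 = sample B. H0: μ_1 = μ_2; H1: μ_1 < μ_2 (two-sample pooled-variance t-test, left-tailed).
s_p² = [(19−1)·82² + (39−1)·72.7²]/(19+39−2) = 5747.73
t = (381 − 391)/√[5747.73·(1/19 + 1/39)] = -0.4715
df = n₁ + n₂ − 2 = 56
p-value = P(T ≤ -0.4715) ≈ 0.3196
Since p ≈ 0.3196 > α = 0.05, fail to reject H0; the evidence is not statistically significant.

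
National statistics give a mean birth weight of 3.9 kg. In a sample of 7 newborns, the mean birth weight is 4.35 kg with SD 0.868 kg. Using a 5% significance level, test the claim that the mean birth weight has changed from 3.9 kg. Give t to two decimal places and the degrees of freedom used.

t = 1.37, df = 6

H0: μ = 3.9; H1: μ ≠ 3.9 (one-sample t-test, two-sided).
t = (x̄ − μ₀)/(s/√n) = (4.35 − 3.9)/(0.868/√7) = 1.37
df = n − 1 = 6
Two-sided p-value ≈ 0.2193
Since p ≈ 0.2193 > α = 0.05, fail to reject H0; the data do not provide sufficient evidence against H0.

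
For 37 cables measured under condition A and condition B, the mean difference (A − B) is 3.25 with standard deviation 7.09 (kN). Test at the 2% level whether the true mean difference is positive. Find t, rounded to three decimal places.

2.788

H0: μ_d = 0; H1: μ_d > 0 (paired t-test on the differences, right-tailed).
t = d̄/(s_d/√n) = 3.25/(7.09/√37) = 2.788
df = n − 1 = 36
p-value = P(T ≥ 2.788) ≈ 0.004
Since p ≈ 0.004 < α = 0.02, reject H0; the evidence is statistically significant.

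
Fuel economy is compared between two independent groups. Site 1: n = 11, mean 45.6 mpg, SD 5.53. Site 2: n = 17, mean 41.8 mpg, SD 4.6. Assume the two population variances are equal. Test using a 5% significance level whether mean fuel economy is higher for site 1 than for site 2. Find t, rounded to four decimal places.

1.9726

Let group 1 = site 1, group 2 = site 2. H0: μ_1 = μ_2; H1: μ_1 > μ_2 (two-sample pooled-variance t-test, right-tailed).
s_p² = [(11−1)·5.53² + (17−1)·4.6²]/(11+17−2) = 24.7834
t = (45.6 − 41.8)/√[24.7834·(1/11 + 1/17)] = 1.9726
df = n₁ + n₂ − 2 = 26
p-value = P(T ≥ 1.9726) ≈ 0.030
Since p ≈ 0.030 < α = 0.05, reject H0; the data support H1.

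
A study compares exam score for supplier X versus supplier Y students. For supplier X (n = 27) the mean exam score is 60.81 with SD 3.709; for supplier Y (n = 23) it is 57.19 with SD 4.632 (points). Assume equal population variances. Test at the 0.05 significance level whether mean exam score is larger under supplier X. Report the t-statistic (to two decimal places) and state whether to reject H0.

t = 3.07; reject H0

Let group 1 = supplier X, group 2 = supplier Y. H0: μ_1 = μ_2; H1: μ_1 > μ_2 (two-sample pooled-variance t-test, right-tailed).
s_p² = [(27−1)·3.709² + (23−1)·4.632²]/(27+23−2) = 17.2853
t = (60.81 − 57.19)/√[17.2853·(1/27 + 1/23)] = 3.07
df = n₁ + n₂ − 2 = 48
p-value = P(T ≥ 3.07) ≈ 0.0018
Since p ≈ 0.0018 < α = 0.05, reject H0; the evidence is statistically significant.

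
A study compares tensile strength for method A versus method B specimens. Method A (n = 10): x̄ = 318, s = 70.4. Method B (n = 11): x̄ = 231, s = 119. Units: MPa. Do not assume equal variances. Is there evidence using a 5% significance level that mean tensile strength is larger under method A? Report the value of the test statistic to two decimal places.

2.06

Let group 1 = method A, group 2 = method B. H0: μ_1 = μ_2; H1: μ_1 > μ_2 (Welch's two-sample t-test, right-tailed).
t = (x̄_1 − x̄_2)/√(s_1²/n_1 + s_2²/n_2) = (318 − 231)/√(70.4²/10 + 119²/11) = 2.06
Welch–Satterthwaite df ≈ 16.47
p-value = P(T ≥ 2.06) ≈ 0.0278
Since p ≈ 0.0278 < α = 0.05, reject H0; the evidence is statistically significant.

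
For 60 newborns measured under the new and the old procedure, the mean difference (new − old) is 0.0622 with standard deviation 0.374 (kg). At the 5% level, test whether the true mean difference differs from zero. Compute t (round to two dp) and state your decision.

t = 1.29; fail to reject H0

H0: μ_d = 0; H1: μ_d ≠ 0 (paired t-test on the differences, two-sided).
t = d̄/(s_d/√n) = 0.0622/(0.374/√60) = 1.29
df = n − 1 = 59
Two-sided p-value ≈ 0.2027
Since p ≈ 0.2027 > α = 0.05, fail to reject H0; the evidence is not statistically significant.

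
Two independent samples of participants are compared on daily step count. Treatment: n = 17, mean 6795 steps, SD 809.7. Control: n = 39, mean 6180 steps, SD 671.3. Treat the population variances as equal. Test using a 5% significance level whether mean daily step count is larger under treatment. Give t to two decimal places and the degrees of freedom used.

t = 2.96, df = 54

Let group 1 = treatment, group 2 = control. H0: μ_1 = μ_2; H1: μ_1 > μ_2 (two-sample pooled-variance t-test, right-tailed).
s_p² = [(17−1)·809.7² + (39−1)·671.3²]/(17+39−2) = 511376
t = (6795 − 6180)/√[511376·(1/17 + 1/39)] = 2.96
df = n₁ + n₂ − 2 = 54
p-value = P(T ≥ 2.96) ≈ 0.0023
Since p ≈ 0.0023 < α = 0.05, reject H0; the evidence is statistically significant.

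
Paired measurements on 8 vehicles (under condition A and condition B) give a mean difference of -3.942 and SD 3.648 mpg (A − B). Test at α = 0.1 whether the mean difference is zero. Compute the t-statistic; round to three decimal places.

-3.056

H0: μ_d = 0; H1: μ_d ≠ 0 (paired t-test on the differences, two-sided).
t = d̄/(s_d/√n) = -3.942/(3.648/√8) = -3.056
df = n − 1 = 7
Two-sided p-value ≈ 0.0184
Since p ≈ 0.0184 < α = 0.1, reject H0; the evidence is statistically significant.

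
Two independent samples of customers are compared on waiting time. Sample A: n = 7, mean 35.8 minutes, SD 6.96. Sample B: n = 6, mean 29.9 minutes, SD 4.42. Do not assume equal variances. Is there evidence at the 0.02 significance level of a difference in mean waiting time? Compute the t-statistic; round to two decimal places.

Let group 1 = sample A, group 2 = sample B. H0: μ_1 = μ_2; H1: μ_1 ≠ μ_2 (Welch's two-sample t-test, two-sided).
t = (x̄_1 − x̄_2)/√(s_1²/n_1 + s_2²/n_2) = (35.8 − 29.9)/√(6.96²/7 + 4.42²/6) = 1.85
Welch–Satterthwaite df ≈ 10.25
Two-sided p-value ≈ 0.0934
Since p ≈ 0.0934 > α = 0.02, fail to reject H0; the data do not provide sufficient evidence against H0.

1.85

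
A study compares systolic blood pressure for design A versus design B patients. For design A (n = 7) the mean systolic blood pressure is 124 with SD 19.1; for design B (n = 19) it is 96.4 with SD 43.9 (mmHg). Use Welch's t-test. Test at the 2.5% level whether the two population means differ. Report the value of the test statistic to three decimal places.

Let group 1 = design A, group 2 = design B. H0: μ_1 = μ_2; H1: μ_1 ≠ μ_2 (Welch's two-sample t-test, two-sided).
t = (x̄_1 − x̄_2)/√(s_1²/n_1 + s_2²/n_2) = (124 − 96.4)/√(19.1²/7 + 43.9²/19) = 2.227
Welch–Satterthwaite df ≈ 23.02
Two-sided p-value ≈ 0.036
Since p ≈ 0.036 > α = 0.025, fail to reject H0; the data do not provide sufficient evidence against H0.

2.227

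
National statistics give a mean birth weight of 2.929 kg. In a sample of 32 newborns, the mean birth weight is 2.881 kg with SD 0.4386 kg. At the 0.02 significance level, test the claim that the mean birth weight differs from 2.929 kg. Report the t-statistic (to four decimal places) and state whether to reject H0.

H0: μ = 2.929; H1: μ ≠ 2.929 (one-sample t-test, two-sided).
t = (x̄ − μ₀)/(s/√n) = (2.881 − 2.929)/(0.4386/√32) = -0.6191
df = n − 1 = 31
Two-sided p-value ≈ 0.540
Since p ≈ 0.540 > α = 0.02, fail to reject H0; the data do not provide sufficient evidence against H0.

t = -0.6191; fail to reject H0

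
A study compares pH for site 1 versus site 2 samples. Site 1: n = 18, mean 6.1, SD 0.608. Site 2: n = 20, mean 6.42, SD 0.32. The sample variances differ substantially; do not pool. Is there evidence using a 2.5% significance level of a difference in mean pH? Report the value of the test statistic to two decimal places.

Let group 1 = site 1, group 2 = site 2. H0: μ_1 = μ_2; H1: μ_1 ≠ μ_2 (Welch's two-sample t-test, two-sided).
t = (x̄_1 − x̄_2)/√(s_1²/n_1 + s_2²/n_2) = (6.1 − 6.42)/√(0.608²/18 + 0.32²/20) = -2.00
Welch–Satterthwaite df ≈ 25.14
Two-sided p-value ≈ 0.0567
Since p ≈ 0.0567 > α = 0.025, fail to reject H0; the data do not provide sufficient evidence against H0.

-2.00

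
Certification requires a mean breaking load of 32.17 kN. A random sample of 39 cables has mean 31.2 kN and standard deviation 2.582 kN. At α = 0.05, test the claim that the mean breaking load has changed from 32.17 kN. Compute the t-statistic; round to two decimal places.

-2.35

H0: μ = 32.17; H1: μ ≠ 32.17 (one-sample t-test, two-sided).
t = (x̄ − μ₀)/(s/√n) = (31.2 − 32.17)/(2.582/√39) = -2.35
df = n − 1 = 38
Two-sided p-value ≈ 0.024
Since p ≈ 0.024 < α = 0.05, reject H0; the evidence is statistically significant.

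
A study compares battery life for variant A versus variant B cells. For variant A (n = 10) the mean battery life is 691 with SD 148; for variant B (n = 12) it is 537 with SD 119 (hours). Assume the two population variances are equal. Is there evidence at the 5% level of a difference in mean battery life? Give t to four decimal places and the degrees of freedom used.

t = 2.7076, df = 20

Let group 1 = variant A, group 2 = variant B. H0: μ_1 = μ_2; H1: μ_1 ≠ μ_2 (two-sample pooled-variance t-test, two-sided).
s_p² = [(10−1)·148² + (12−1)·119²]/(10+12−2) = 17645.3
t = (691 − 537)/√[17645.3·(1/10 + 1/12)] = 2.7076
df = n₁ + n₂ − 2 = 20
Two-sided p-value ≈ 0.0136
Since p ≈ 0.0136 < α = 0.05, reject H0; the evidence is statistically significant.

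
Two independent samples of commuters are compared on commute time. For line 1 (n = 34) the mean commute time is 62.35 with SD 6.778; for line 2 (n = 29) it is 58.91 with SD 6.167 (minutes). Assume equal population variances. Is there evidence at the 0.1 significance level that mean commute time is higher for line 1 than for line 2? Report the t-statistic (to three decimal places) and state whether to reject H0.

t = 2.092; reject H0

Let group 1 = line 1, group 2 = line 2. H0: μ_1 = μ_2; H1: μ_1 > μ_2 (two-sample pooled-variance t-test, right-tailed).
s_p² = [(34−1)·6.778² + (29−1)·6.167²]/(34+29−2) = 42.3107
t = (62.35 − 58.91)/√[42.3107·(1/34 + 1/29)] = 2.092
df = n₁ + n₂ − 2 = 61
p-value = P(T ≥ 2.092) ≈ 0.0203
Since p ≈ 0.0203 < α = 0.1, reject H0; the data support H1.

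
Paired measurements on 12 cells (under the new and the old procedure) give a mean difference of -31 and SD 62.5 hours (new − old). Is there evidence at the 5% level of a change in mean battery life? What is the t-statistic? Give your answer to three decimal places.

-1.718

H0: μ_d = 0; H1: μ_d ≠ 0 (paired t-test on the differences, two-sided).
t = d̄/(s_d/√n) = -31/(62.5/√12) = -1.718
df = n − 1 = 11
Two-sided p-value ≈ 0.114
Since p ≈ 0.114 > α = 0.05, fail to reject H0; the evidence is not statistically significant.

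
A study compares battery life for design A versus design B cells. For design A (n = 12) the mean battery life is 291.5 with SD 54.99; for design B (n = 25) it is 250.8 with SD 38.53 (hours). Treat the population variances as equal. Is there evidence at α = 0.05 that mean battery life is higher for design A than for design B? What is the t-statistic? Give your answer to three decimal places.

2.612

Let group 1 = design A, group 2 = design B. H0: μ_1 = μ_2; H1: μ_1 > μ_2 (two-sample pooled-variance t-test, right-tailed).
s_p² = [(12−1)·54.99² + (25−1)·38.53²]/(12+25−2) = 1968.35
t = (291.5 − 250.8)/√[1968.35·(1/12 + 1/25)] = 2.612
df = n₁ + n₂ − 2 = 35
p-value = P(T ≥ 2.612) ≈ 0.007
Since p ≈ 0.007 < α = 0.05, reject H0; the evidence is statistically significant.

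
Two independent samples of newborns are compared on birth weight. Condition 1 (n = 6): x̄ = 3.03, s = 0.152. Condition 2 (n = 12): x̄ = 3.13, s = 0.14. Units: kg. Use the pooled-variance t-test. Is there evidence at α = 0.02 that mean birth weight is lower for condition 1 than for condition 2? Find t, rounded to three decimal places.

Let group 1 = condition 1, group 2 = condition 2. H0: μ_1 = μ_2; H1: μ_1 < μ_2 (two-sample pooled-variance t-test, left-tailed).
s_p² = [(6−1)·0.152² + (12−1)·0.14²]/(6+12−2) = 0.020695
t = (3.03 − 3.13)/√[0.020695·(1/6 + 1/12)] = -1.390
df = n₁ + n₂ − 2 = 16
p-value = P(T ≤ -1.390) ≈ 0.092
Since p ≈ 0.092 > α = 0.02, fail to reject H0; the data do not provide sufficient evidence against H0.

-1.390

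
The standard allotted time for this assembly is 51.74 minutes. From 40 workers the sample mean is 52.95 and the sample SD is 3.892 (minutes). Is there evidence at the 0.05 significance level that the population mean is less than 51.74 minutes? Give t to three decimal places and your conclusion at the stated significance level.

H0: μ = 51.74; H1: μ < 51.74 (one-sample t-test, left-tailed).
t = (x̄ − μ₀)/(s/√n) = (52.95 − 51.74)/(3.892/√40) = 1.966
df = n − 1 = 39
p-value = P(T ≤ 1.966) ≈ 0.972
Since p ≈ 0.972 > α = 0.05, fail to reject H0; the data do not provide sufficient evidence against H0.

t = 1.966; fail to reject H0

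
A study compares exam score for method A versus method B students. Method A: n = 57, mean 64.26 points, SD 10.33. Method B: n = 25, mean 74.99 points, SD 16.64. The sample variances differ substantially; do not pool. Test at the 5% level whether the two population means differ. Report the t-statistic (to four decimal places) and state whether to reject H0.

t = -2.9820; reject H0

Let group 1 = method A, group 2 = method B. H0: μ_1 = μ_2; H1: μ_1 ≠ μ_2 (Welch's two-sample t-test, two-sided).
t = (x̄_1 − x̄_2)/√(s_1²/n_1 + s_2²/n_2) = (64.26 − 74.99)/√(10.33²/57 + 16.64²/25) = -2.9820
Welch–Satterthwaite df ≈ 32.40
Two-sided p-value ≈ 0.005
Since p ≈ 0.005 < α = 0.05, reject H0; the evidence is statistically significant.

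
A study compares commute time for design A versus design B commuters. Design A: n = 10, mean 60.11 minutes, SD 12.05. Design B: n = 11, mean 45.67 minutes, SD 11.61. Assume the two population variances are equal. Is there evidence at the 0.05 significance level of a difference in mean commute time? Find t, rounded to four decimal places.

2.7959

Let group 1 = design A, group 2 = design B. H0: μ_1 = μ_2; H1: μ_1 ≠ μ_2 (two-sample pooled-variance t-test, two-sided).
s_p² = [(10−1)·12.05² + (11−1)·11.61²]/(10+11−2) = 139.723
t = (60.11 − 45.67)/√[139.723·(1/10 + 1/11)] = 2.7959
df = n₁ + n₂ − 2 = 19
Two-sided p-value ≈ 0.0115
Since p ≈ 0.0115 < α = 0.05, reject H0; the evidence is statistically significant.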